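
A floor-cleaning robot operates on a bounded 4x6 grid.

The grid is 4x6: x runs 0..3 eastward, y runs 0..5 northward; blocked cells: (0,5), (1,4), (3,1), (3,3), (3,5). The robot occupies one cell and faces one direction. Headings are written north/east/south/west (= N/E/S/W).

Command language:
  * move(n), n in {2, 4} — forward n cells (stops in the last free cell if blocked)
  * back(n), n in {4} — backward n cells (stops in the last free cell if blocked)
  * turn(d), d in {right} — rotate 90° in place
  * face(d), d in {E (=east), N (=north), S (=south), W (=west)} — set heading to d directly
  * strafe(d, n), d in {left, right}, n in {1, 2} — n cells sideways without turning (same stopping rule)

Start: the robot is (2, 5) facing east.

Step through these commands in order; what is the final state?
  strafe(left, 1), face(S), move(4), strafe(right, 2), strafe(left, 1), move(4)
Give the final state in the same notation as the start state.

begin: (2, 5) facing east
1. strafe(left, 1) → (2, 5) facing east
2. face(S) → (2, 5) facing south
3. move(4) → (2, 1) facing south
4. strafe(right, 2) → (0, 1) facing south
5. strafe(left, 1) → (1, 1) facing south
6. move(4) → (1, 0) facing south

(1, 0) facing south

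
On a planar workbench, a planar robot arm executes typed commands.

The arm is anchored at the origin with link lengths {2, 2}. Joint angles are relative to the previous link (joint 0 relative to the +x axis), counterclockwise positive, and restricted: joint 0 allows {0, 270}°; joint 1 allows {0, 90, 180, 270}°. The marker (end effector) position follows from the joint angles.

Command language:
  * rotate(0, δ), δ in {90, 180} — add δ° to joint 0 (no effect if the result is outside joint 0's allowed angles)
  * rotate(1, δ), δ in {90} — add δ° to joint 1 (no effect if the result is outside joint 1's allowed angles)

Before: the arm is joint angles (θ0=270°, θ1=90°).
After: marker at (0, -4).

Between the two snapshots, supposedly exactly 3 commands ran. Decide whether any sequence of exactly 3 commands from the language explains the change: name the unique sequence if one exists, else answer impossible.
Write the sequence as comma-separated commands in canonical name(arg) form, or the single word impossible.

rotate(1, 90), rotate(1, 90), rotate(1, 90)

t0: joint angles (θ0=270°, θ1=90°)
1. rotate(1, 90) → joint angles (θ0=270°, θ1=180°)
2. rotate(1, 90) → joint angles (θ0=270°, θ1=270°)
3. rotate(1, 90) → joint angles (θ0=270°, θ1=0°)
no other 3-command option fits: unique.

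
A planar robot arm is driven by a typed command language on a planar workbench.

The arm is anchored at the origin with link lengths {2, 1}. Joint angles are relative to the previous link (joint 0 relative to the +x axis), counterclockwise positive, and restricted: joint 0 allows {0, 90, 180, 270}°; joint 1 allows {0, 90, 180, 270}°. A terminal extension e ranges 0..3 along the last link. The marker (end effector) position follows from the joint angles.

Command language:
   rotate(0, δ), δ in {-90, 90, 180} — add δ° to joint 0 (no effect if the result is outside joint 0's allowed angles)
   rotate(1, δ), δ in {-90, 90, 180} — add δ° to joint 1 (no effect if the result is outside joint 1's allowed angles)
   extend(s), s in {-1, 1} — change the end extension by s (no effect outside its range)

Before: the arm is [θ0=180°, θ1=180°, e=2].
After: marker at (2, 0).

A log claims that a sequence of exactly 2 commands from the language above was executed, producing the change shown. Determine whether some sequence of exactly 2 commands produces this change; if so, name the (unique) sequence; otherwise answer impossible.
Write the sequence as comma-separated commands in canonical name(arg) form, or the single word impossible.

t0: [θ0=180°, θ1=180°, e=2]
t=1 extend(1) ⇒ [θ0=180°, θ1=180°, e=3]
t=2 extend(1) ⇒ [θ0=180°, θ1=180°, e=3]
no rival 2-sequence matches.

extend(1), extend(1)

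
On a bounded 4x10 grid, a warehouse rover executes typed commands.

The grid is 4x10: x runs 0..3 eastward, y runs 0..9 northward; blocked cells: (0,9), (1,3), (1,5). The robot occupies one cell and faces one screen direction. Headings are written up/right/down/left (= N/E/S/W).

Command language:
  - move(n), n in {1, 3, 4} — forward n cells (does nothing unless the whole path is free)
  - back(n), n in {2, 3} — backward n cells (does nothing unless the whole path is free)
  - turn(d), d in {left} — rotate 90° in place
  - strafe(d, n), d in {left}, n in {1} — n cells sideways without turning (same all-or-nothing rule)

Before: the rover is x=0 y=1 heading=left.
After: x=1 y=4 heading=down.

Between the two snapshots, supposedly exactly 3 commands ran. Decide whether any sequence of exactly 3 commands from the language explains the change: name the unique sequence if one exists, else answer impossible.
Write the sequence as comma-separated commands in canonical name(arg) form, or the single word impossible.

turn(left), back(3), strafe(left, 1)

key: position moved to (1,4) AND the heading swung to S — translation plus rotation needed
t0: x=0 y=1 heading=left
step 1 (turn(left)): x=0 y=1 heading=down
step 2 (back(3)): x=0 y=4 heading=down
step 3 (strafe(left, 1)): x=1 y=4 heading=down
all 343 alternatives checked — unique.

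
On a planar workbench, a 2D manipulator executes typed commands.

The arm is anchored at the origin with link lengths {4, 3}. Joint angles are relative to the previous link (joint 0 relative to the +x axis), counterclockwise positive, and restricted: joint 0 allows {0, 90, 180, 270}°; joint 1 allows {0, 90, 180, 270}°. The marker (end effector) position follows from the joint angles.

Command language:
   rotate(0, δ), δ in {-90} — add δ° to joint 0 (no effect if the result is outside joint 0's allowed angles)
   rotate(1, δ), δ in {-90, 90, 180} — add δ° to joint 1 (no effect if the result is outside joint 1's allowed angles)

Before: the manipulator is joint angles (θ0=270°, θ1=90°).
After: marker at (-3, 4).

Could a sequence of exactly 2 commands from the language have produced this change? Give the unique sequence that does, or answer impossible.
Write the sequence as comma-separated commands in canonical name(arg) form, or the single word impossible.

begin: joint angles (θ0=270°, θ1=90°)
[1] after rotate(0, -90): joint angles (θ0=180°, θ1=90°)
[2] after rotate(0, -90): joint angles (θ0=90°, θ1=90°)
no rival 2-sequence matches.

rotate(0, -90), rotate(0, -90)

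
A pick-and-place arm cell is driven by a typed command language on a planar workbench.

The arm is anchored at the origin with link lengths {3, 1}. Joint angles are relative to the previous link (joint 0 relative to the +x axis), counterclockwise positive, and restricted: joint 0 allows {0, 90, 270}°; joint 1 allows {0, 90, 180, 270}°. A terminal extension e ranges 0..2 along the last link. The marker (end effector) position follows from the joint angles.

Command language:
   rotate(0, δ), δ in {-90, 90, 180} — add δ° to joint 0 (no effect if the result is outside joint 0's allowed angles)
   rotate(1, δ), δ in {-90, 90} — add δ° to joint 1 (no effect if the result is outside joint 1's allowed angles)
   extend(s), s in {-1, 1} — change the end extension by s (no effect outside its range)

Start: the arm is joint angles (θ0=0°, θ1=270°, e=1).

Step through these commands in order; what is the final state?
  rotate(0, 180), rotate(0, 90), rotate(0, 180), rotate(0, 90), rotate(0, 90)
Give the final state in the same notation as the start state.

begin: joint angles (θ0=0°, θ1=270°, e=1)
[1] after rotate(0, 180): joint angles (θ0=0°, θ1=270°, e=1)
[2] after rotate(0, 90): joint angles (θ0=90°, θ1=270°, e=1)
[3] after rotate(0, 180): joint angles (θ0=270°, θ1=270°, e=1)
[4] after rotate(0, 90): joint angles (θ0=0°, θ1=270°, e=1)
[5] after rotate(0, 90): joint angles (θ0=90°, θ1=270°, e=1)

joint angles (θ0=90°, θ1=270°, e=1)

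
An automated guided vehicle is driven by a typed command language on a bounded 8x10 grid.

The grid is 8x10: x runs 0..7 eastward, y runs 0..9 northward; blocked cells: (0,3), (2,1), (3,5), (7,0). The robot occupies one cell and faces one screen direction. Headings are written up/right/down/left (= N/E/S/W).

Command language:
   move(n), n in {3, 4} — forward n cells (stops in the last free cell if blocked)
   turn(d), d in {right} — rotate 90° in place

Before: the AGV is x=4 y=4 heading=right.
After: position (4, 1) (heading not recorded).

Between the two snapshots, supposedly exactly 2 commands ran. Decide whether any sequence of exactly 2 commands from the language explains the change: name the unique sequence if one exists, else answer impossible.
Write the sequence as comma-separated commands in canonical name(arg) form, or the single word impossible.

key: running move(3) before turn(right) would end elsewhere — order is forced
initial: x=4 y=4 heading=right
t=1 turn(right) ⇒ x=4 y=4 heading=down
t=2 move(3) ⇒ x=4 y=1 heading=down
all 9 alternatives checked — unique.

turn(right), move(3)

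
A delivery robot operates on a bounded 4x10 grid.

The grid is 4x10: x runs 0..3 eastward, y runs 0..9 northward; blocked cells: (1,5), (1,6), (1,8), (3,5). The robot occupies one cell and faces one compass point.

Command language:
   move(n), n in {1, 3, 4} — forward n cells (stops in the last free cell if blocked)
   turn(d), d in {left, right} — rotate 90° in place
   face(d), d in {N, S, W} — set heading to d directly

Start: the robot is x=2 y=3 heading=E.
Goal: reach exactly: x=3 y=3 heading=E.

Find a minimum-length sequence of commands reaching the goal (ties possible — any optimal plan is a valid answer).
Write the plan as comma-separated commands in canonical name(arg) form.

move(3)

start: x=2 y=3 heading=E
t=1 move(3) ⇒ x=3 y=3 heading=E
no 0-step plan works, so 1 is optimal.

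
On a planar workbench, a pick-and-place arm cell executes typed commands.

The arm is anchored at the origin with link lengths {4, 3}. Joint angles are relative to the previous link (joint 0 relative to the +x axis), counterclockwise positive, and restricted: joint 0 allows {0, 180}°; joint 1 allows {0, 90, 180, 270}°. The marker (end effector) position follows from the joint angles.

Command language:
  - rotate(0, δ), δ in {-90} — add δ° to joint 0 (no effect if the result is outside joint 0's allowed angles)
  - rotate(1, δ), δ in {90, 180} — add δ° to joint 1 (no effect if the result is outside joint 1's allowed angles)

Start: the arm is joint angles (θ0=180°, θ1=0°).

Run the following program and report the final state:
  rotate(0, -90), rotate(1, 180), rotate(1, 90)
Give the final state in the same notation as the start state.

from: joint angles (θ0=180°, θ1=0°)
t=1 rotate(0, -90) ⇒ joint angles (θ0=180°, θ1=0°)
t=2 rotate(1, 180) ⇒ joint angles (θ0=180°, θ1=180°)
t=3 rotate(1, 90) ⇒ joint angles (θ0=180°, θ1=270°)

joint angles (θ0=180°, θ1=270°)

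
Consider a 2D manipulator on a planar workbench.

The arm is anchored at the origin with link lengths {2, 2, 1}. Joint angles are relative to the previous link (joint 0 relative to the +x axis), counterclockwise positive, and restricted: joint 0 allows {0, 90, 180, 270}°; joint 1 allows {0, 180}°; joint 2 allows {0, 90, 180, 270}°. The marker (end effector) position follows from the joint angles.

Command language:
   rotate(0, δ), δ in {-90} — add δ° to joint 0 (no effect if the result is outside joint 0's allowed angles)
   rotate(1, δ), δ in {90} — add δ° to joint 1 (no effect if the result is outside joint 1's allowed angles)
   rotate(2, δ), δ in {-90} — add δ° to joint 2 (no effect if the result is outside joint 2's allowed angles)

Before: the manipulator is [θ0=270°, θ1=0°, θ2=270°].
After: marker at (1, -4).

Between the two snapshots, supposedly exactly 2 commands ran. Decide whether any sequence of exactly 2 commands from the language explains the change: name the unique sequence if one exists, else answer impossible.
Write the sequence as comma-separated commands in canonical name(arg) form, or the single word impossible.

rotate(2, -90), rotate(2, -90)

from: [θ0=270°, θ1=0°, θ2=270°]
[1] after rotate(2, -90): [θ0=270°, θ1=0°, θ2=180°]
[2] after rotate(2, -90): [θ0=270°, θ1=0°, θ2=90°]
uniquely the one of 9 2-step routes that fits.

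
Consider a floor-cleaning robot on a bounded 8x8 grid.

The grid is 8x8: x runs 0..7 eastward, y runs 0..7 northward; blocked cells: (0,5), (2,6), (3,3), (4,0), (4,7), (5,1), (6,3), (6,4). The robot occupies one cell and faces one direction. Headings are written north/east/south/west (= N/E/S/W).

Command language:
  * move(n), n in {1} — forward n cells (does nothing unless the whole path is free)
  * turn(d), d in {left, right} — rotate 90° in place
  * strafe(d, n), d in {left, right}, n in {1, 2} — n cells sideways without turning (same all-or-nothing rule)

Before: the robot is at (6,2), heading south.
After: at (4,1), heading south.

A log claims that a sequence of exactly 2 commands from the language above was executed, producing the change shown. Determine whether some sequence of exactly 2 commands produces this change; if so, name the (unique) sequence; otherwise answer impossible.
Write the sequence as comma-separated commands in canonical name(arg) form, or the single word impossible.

strafe(right, 2), move(1)

key: still facing S at the end — nothing in the sequence rotates
start: at (6,2), heading south
[1] after strafe(right, 2): at (4,2), heading south
[2] after move(1): at (4,1), heading south
no rival 2-sequence matches.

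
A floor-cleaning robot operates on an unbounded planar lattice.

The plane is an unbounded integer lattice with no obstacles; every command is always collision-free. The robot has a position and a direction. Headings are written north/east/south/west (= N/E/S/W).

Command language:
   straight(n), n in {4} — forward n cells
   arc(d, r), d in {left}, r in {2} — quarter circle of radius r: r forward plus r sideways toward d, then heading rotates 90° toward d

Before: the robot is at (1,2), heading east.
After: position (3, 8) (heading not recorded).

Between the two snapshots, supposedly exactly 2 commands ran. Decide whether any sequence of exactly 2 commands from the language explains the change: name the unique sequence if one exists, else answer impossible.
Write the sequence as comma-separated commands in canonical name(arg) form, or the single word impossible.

key: order matters: swapping arc(left, 2) and straight(4) lands elsewhere
t0: at (1,2), heading east
t=1 arc(left, 2) ⇒ at (3,4), heading north
t=2 straight(4) ⇒ at (3,8), heading north
no other 2-command option fits: unique.

arc(left, 2), straight(4)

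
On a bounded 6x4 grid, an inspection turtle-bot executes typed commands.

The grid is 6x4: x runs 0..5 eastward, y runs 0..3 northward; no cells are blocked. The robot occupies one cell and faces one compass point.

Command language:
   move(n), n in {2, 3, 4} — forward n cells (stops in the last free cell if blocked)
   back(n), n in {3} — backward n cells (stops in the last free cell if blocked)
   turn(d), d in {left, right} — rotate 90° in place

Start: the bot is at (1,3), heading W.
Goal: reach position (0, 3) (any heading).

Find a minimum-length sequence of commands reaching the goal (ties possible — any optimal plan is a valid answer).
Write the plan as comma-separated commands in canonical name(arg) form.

initial: at (1,3), heading W
[1] after move(2): at (0,3), heading W
no 0-step plan works, so 1 is optimal.

move(2)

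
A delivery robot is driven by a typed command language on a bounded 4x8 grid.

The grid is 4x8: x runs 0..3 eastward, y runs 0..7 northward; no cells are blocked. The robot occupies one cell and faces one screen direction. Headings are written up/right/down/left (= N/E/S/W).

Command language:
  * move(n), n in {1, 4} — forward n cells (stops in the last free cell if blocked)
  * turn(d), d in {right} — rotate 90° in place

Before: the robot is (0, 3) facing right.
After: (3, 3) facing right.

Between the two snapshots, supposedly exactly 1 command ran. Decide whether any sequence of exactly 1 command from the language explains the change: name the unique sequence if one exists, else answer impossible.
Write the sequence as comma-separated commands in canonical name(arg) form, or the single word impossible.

move(4)

key: still facing E — the one step turns nothing
initial: (0, 3) facing right
1. move(4) → (3, 3) facing right
no other 1-command option fits: unique.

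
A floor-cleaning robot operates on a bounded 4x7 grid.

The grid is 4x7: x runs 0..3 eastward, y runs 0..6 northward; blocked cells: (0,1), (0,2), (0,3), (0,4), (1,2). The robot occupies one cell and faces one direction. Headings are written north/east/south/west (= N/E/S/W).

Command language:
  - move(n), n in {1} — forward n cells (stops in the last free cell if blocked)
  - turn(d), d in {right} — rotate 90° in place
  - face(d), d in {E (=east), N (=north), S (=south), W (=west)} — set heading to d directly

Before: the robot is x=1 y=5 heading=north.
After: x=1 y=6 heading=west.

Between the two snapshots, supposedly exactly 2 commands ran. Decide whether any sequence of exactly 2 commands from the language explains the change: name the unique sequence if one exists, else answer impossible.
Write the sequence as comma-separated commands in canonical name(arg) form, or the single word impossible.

key: order matters: swapping move(1) and face(W) lands elsewhere
t0: x=1 y=5 heading=north
t=1 move(1) ⇒ x=1 y=6 heading=north
t=2 face(W) ⇒ x=1 y=6 heading=west
uniquely the one of 36 2-step routes that fits.

move(1), face(W)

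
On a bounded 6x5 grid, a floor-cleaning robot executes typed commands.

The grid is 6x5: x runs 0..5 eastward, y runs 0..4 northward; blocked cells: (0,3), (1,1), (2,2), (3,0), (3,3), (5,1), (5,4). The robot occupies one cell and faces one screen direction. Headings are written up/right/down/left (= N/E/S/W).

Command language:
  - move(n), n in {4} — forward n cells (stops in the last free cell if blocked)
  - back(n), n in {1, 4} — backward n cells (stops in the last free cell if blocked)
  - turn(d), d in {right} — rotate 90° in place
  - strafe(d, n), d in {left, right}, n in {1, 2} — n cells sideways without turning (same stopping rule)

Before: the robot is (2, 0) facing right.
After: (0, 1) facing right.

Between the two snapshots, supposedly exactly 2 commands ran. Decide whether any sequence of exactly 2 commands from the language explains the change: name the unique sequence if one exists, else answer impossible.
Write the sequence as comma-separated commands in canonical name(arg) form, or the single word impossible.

key: heading stays E — no command in the sequence turns
begin: (2, 0) facing right
1. back(4) → (0, 0) facing right
2. strafe(left, 1) → (0, 1) facing right
no rival 2-sequence matches.

back(4), strafe(left, 1)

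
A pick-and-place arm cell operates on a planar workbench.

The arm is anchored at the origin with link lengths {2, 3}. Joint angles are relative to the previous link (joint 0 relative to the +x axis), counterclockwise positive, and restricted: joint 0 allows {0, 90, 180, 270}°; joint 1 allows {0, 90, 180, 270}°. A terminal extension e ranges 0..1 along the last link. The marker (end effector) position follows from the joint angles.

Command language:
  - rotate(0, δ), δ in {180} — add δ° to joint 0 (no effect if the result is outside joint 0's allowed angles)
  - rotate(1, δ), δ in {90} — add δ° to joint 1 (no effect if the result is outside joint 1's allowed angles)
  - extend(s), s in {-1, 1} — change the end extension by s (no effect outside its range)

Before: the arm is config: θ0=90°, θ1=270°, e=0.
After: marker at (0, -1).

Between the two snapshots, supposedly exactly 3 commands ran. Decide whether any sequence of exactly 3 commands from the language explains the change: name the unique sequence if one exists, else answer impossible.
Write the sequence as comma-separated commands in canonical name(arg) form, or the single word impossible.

t0: config: θ0=90°, θ1=270°, e=0
[1] after rotate(1, 90): config: θ0=90°, θ1=0°, e=0
[2] after rotate(1, 90): config: θ0=90°, θ1=90°, e=0
[3] after rotate(1, 90): config: θ0=90°, θ1=180°, e=0
no rival 3-sequence matches.

rotate(1, 90), rotate(1, 90), rotate(1, 90)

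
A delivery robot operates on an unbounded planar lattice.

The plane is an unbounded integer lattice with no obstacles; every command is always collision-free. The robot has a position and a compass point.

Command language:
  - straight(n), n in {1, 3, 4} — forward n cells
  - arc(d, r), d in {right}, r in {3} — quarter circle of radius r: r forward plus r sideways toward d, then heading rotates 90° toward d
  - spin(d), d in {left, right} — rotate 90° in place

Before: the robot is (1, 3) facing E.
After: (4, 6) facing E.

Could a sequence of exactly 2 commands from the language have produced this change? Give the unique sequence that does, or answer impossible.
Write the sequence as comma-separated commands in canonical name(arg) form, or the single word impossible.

spin(left), arc(right, 3)

key: heading stays E — rotations cancel among the 2 commands
initial: (1, 3) facing E
[1] after spin(left): (1, 3) facing N
[2] after arc(right, 3): (4, 6) facing E
no other 2-command option fits: unique.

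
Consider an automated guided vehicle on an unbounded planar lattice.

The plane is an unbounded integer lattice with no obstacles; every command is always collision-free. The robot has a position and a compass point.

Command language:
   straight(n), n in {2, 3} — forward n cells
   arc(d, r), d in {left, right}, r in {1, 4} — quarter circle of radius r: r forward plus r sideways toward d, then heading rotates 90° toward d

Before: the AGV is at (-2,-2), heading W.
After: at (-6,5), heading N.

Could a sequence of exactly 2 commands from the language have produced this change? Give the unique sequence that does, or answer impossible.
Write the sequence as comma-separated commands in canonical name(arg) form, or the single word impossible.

arc(right, 4), straight(3)

key: order matters: swapping arc(right, 4) and straight(3) lands elsewhere
initial: at (-2,-2), heading W
t=1 arc(right, 4) ⇒ at (-6,2), heading N
t=2 straight(3) ⇒ at (-6,5), heading N
no other 2-command option fits: unique.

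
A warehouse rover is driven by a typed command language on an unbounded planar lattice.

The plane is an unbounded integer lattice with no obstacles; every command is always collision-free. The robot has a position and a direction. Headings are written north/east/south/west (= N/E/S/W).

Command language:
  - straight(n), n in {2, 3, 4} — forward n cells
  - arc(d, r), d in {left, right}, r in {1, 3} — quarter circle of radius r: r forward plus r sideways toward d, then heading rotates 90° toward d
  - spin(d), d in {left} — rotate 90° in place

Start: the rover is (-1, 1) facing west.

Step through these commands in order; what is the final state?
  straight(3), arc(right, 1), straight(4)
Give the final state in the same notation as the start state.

(-5, 6) facing north

from: (-1, 1) facing west
[1] after straight(3): (-4, 1) facing west
[2] after arc(right, 1): (-5, 2) facing north
[3] after straight(4): (-5, 6) facing north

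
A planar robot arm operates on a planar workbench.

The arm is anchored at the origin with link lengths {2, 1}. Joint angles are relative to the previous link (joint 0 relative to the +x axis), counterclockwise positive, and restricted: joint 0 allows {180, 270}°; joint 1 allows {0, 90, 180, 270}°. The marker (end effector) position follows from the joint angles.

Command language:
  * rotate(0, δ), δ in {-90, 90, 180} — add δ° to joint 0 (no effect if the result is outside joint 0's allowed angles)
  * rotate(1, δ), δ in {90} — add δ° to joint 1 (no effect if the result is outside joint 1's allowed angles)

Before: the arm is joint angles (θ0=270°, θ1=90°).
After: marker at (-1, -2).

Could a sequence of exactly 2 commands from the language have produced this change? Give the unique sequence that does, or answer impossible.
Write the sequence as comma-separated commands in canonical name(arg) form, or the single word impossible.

begin: joint angles (θ0=270°, θ1=90°)
[1] after rotate(1, 90): joint angles (θ0=270°, θ1=180°)
[2] after rotate(1, 90): joint angles (θ0=270°, θ1=270°)
no rival 2-sequence matches.

rotate(1, 90), rotate(1, 90)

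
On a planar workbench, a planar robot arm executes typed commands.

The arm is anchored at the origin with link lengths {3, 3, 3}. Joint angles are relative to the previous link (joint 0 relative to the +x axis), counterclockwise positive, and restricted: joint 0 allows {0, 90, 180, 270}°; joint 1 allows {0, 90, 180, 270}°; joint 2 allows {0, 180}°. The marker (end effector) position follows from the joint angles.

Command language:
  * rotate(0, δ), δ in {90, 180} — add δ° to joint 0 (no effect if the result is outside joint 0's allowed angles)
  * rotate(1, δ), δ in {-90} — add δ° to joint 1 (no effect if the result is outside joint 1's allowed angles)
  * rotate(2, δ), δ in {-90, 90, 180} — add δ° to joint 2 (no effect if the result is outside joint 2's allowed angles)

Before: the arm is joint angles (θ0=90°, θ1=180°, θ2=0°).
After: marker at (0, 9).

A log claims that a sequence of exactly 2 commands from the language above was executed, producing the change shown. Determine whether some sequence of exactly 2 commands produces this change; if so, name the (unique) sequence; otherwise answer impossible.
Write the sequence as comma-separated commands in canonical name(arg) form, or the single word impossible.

rotate(1, -90), rotate(1, -90)

t0: joint angles (θ0=90°, θ1=180°, θ2=0°)
t=1 rotate(1, -90) ⇒ joint angles (θ0=90°, θ1=90°, θ2=0°)
t=2 rotate(1, -90) ⇒ joint angles (θ0=90°, θ1=0°, θ2=0°)
no rival 2-sequence matches.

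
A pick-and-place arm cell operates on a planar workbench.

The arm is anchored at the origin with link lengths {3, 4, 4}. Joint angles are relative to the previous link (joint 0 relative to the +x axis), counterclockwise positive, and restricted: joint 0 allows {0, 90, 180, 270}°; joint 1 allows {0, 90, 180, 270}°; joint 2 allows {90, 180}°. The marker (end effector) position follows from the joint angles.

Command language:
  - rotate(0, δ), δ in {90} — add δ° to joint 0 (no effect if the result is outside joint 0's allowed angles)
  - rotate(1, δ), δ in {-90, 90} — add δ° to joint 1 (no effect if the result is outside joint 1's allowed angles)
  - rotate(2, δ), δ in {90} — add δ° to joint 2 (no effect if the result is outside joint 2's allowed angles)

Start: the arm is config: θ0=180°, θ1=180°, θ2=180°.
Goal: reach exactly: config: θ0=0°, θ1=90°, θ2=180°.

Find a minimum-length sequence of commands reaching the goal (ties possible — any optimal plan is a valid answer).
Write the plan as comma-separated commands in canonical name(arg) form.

rotate(1, -90), rotate(0, 90), rotate(0, 90)

begin: config: θ0=180°, θ1=180°, θ2=180°
1. rotate(1, -90) → config: θ0=180°, θ1=90°, θ2=180°
2. rotate(0, 90) → config: θ0=270°, θ1=90°, θ2=180°
3. rotate(0, 90) → config: θ0=0°, θ1=90°, θ2=180°
nothing shorter than 3 reaches the goal.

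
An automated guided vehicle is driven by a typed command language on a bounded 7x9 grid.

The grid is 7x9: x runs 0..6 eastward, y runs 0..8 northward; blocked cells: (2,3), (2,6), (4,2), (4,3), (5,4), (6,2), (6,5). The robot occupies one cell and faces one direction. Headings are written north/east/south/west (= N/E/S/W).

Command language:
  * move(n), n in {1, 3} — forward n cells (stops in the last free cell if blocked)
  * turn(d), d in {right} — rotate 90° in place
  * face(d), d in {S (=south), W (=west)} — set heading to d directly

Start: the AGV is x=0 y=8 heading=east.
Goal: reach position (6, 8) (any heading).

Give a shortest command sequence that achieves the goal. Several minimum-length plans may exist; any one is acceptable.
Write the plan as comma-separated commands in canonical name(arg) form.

move(3), move(3)

from: x=0 y=8 heading=east
[1] after move(3): x=3 y=8 heading=east
[2] after move(3): x=6 y=8 heading=east
nothing shorter than 2 reaches the goal.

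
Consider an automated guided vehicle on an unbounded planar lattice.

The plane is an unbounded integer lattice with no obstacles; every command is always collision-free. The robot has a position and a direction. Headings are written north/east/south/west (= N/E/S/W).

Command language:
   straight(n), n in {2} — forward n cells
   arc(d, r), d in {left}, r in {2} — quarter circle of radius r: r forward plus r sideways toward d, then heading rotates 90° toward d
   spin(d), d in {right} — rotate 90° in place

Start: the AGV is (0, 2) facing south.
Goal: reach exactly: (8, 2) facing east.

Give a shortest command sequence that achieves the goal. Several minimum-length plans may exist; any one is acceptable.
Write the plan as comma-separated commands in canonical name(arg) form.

from: (0, 2) facing south
[1] after arc(left, 2): (2, 0) facing east
[2] after arc(left, 2): (4, 2) facing north
[3] after spin(right): (4, 2) facing east
[4] after straight(2): (6, 2) facing east
[5] after straight(2): (8, 2) facing east
shorter routes all fall short; 5 is best.

arc(left, 2), arc(left, 2), spin(right), straight(2), straight(2)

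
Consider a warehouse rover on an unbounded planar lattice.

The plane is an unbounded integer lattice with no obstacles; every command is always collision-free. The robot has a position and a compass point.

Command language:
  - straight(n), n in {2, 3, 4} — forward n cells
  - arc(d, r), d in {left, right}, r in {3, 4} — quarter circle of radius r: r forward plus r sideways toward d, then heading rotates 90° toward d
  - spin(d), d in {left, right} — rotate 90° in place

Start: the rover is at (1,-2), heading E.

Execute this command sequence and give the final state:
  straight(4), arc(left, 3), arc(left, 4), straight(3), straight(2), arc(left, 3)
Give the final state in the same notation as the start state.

begin: at (1,-2), heading E
step 1 (straight(4)): at (5,-2), heading E
step 2 (arc(left, 3)): at (8,1), heading N
step 3 (arc(left, 4)): at (4,5), heading W
step 4 (straight(3)): at (1,5), heading W
step 5 (straight(2)): at (-1,5), heading W
step 6 (arc(left, 3)): at (-4,2), heading S

at (-4,2), heading S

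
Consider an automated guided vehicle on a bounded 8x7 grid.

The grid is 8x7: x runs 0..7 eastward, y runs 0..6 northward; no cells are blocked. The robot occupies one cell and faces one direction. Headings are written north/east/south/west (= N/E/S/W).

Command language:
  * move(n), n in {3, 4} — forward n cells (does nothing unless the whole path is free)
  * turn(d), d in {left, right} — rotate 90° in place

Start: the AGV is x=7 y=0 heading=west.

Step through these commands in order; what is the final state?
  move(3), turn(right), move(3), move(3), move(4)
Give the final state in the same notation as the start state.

initial: x=7 y=0 heading=west
t=1 move(3) ⇒ x=4 y=0 heading=west
t=2 turn(right) ⇒ x=4 y=0 heading=north
t=3 move(3) ⇒ x=4 y=3 heading=north
t=4 move(3) ⇒ x=4 y=6 heading=north
t=5 move(4) ⇒ x=4 y=6 heading=north

x=4 y=6 heading=north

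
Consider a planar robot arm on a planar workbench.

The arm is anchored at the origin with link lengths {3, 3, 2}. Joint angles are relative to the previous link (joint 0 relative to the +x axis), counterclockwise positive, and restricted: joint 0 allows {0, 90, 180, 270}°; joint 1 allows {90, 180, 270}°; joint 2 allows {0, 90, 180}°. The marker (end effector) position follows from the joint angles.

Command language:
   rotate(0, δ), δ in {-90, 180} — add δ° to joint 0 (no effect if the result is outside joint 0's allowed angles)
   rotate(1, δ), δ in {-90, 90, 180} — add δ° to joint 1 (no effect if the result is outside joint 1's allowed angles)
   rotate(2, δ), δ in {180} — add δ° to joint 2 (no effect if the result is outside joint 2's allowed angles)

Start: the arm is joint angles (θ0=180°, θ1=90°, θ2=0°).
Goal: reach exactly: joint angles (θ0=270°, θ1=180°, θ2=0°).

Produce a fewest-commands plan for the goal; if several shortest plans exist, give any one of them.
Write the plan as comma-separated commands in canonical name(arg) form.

start: joint angles (θ0=180°, θ1=90°, θ2=0°)
[1] after rotate(1, 90): joint angles (θ0=180°, θ1=180°, θ2=0°)
[2] after rotate(0, -90): joint angles (θ0=90°, θ1=180°, θ2=0°)
[3] after rotate(0, 180): joint angles (θ0=270°, θ1=180°, θ2=0°)
no 2-step plan works, so 3 is optimal.

rotate(1, 90), rotate(0, -90), rotate(0, 180)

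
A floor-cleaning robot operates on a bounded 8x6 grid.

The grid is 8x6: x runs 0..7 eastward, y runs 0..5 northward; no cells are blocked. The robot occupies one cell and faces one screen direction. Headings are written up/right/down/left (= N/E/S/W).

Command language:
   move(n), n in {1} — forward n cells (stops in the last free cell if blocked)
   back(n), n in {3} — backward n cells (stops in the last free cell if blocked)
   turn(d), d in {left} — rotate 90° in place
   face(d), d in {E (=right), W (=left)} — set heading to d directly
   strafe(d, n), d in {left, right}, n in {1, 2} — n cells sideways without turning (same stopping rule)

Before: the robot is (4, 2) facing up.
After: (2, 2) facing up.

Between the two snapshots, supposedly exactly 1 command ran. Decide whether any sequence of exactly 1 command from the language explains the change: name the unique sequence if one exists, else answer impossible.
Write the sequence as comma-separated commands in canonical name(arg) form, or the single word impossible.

strafe(left, 2)

key: heading stays N — the single command does not turn
t0: (4, 2) facing up
1. strafe(left, 2) → (2, 2) facing up
uniquely the one of 9 1-step routes that fits.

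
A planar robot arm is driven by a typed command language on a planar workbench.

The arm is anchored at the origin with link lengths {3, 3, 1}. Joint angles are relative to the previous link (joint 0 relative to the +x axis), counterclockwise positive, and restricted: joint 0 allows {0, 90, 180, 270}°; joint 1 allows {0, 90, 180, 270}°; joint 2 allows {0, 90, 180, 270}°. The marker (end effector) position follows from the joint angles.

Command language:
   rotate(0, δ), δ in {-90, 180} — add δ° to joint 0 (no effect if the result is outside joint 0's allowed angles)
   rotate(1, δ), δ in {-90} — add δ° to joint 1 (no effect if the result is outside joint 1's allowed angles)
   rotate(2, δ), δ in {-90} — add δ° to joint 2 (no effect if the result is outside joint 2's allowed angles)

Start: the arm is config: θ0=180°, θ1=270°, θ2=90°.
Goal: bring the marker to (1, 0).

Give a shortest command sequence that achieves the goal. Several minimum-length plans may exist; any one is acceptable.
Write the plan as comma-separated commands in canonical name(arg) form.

t0: config: θ0=180°, θ1=270°, θ2=90°
t=1 rotate(0, -90) ⇒ config: θ0=90°, θ1=270°, θ2=90°
t=2 rotate(1, -90) ⇒ config: θ0=90°, θ1=180°, θ2=90°
nothing shorter than 2 reaches the goal.

rotate(0, -90), rotate(1, -90)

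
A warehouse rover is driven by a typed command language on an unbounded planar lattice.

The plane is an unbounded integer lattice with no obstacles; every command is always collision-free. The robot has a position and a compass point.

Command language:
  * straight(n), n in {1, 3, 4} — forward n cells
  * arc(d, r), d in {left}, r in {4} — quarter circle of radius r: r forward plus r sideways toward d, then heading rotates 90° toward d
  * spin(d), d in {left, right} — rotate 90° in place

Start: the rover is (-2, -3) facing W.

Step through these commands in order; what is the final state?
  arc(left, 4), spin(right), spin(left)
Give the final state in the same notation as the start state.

(-6, -7) facing S

start: (-2, -3) facing W
[1] after arc(left, 4): (-6, -7) facing S
[2] after spin(right): (-6, -7) facing W
[3] after spin(left): (-6, -7) facing S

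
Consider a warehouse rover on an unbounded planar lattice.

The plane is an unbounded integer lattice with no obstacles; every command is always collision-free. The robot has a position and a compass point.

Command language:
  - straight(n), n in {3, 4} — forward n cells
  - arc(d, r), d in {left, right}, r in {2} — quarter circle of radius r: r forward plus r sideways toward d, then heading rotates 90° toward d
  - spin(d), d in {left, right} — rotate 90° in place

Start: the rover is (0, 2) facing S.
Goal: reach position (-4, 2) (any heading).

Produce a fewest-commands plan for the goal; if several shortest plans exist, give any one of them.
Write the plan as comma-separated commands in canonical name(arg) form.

spin(right), straight(4)

from: (0, 2) facing S
[1] after spin(right): (0, 2) facing W
[2] after straight(4): (-4, 2) facing W
shorter routes all fall short; 2 is best.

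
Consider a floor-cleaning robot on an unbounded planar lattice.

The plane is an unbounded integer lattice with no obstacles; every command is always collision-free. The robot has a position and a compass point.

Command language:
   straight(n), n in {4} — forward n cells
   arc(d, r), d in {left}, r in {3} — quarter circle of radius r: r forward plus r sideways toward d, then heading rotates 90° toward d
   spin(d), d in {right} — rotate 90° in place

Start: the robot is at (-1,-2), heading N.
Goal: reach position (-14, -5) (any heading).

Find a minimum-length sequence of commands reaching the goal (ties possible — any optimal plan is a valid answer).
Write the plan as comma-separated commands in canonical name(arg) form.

arc(left, 3), arc(left, 3), spin(right), straight(4), arc(left, 3)

initial: at (-1,-2), heading N
1. arc(left, 3) → at (-4,1), heading W
2. arc(left, 3) → at (-7,-2), heading S
3. spin(right) → at (-7,-2), heading W
4. straight(4) → at (-11,-2), heading W
5. arc(left, 3) → at (-14,-5), heading S
shorter routes all fall short; 5 is best.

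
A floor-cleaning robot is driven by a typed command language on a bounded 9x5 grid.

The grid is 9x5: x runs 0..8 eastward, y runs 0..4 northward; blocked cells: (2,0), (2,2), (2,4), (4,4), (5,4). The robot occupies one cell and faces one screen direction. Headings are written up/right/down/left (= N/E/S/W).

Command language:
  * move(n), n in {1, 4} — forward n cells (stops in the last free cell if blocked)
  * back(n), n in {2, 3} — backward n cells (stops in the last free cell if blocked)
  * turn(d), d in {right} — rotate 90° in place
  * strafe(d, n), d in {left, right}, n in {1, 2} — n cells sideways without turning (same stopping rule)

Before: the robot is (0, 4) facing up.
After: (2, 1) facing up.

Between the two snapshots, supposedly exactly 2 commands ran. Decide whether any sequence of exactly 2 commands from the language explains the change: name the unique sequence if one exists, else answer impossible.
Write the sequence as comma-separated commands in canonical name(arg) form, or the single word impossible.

back(3), strafe(right, 2)

key: heading stays N — no command in the sequence turns
initial: (0, 4) facing up
[1] after back(3): (0, 1) facing up
[2] after strafe(right, 2): (2, 1) facing up
no rival 2-sequence matches.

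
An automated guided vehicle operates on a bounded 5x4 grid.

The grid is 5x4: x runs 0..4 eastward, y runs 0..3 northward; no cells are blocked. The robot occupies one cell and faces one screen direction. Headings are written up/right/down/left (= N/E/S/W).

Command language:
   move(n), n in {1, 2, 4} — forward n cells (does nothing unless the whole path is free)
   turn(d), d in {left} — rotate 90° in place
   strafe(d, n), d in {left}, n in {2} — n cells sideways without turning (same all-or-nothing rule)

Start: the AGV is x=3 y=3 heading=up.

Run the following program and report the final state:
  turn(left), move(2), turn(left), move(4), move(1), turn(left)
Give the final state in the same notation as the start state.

x=1 y=2 heading=right

t0: x=3 y=3 heading=up
step 1 (turn(left)): x=3 y=3 heading=left
step 2 (move(2)): x=1 y=3 heading=left
step 3 (turn(left)): x=1 y=3 heading=down
step 4 (move(4)): x=1 y=3 heading=down
step 5 (move(1)): x=1 y=2 heading=down
step 6 (turn(left)): x=1 y=2 heading=right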